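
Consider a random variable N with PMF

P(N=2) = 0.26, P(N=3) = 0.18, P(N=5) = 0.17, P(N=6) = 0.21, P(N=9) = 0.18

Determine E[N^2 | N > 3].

P(N > 3) = 0.17 + 0.21 + 0.18 = 0.56.
E[N^2 | N > 3] = [25·0.17 + 36·0.21 + 81·0.18] / 0.56
 = 26.39 / 0.56
 = 377/8

47.125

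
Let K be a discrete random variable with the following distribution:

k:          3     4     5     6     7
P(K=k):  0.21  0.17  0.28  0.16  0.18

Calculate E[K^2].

26.19

E[K^2] = Σ k^2·P(K=k)
 = 9·0.21 + 16·0.17 + 25·0.28 + 36·0.16 + 49·0.18
 = 1.89 + 2.72 + 7 + 5.76 + 8.82
 = 26.19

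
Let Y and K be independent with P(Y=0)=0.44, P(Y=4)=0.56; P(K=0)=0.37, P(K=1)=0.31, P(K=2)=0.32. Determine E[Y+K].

3.19

E[Y+K] = Σ_y Σ_k (y+k) · P(Y=y)P(K=k)
 = 0·0.1628 + 1·0.1364 + 2·0.1408 + 4·0.2072 + 5·0.1736 + 6·0.1792
 = 0 + 0.1364 + 0.2816 + 0.8288 + 0.868 + 1.0752
 = 3.19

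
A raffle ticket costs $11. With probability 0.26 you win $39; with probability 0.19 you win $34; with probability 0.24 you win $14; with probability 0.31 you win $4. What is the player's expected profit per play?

E[payout] = 39·0.26 + 34·0.19 + 14·0.24 + 4·0.31
 = 10.14 + 6.46 + 3.36 + 1.24
 = 21.2
Net = 21.2 - 11 = 10.2

10.2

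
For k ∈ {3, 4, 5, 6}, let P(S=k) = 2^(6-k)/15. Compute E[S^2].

14.8

E[S^2] = Σ s^2·P(S=s)
 = 9·8/15 + 16·4/15 + 25·2/15 + 36·1/15
 = 24/5 + 64/15 + 10/3 + 12/5
 = 74/5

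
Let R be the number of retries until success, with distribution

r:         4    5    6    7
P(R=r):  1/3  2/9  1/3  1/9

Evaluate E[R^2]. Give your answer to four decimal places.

E[R^2] = Σ r^2·P(R=r)
 = 16·1/3 + 25·2/9 + 36·1/3 + 49·1/9
 = 16/3 + 50/9 + 12 + 49/9
 = 85/3

28.3333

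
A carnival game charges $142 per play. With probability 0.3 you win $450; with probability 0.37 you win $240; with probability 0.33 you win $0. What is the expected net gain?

E[payout] = 450·0.3 + 240·0.37 + 0·0.33
 = 135 + 88.8 + 0
 = 223.8
Net = 223.8 - 142 = 81.8

81.8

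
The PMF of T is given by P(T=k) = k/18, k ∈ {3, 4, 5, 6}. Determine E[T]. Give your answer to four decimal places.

4.7778

E[T] = Σ t·P(T=t)
 = 3·1/6 + 4·2/9 + 5·5/18 + 6·1/3
 = 1/2 + 8/9 + 25/18 + 2
 = 43/9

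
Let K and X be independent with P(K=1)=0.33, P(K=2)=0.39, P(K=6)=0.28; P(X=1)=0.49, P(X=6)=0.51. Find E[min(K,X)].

1.9129

E[min(K,X)] = Σ_k Σ_x min(k,x) · P(K=k)P(X=x)
 = 1·0.1617 + 1·0.1683 + 1·0.1911 + 2·0.1989 + 1·0.1372 + 6·0.1428
 = 0.1617 + 0.1683 + 0.1911 + 0.3978 + 0.1372 + 0.8568
 = 1.9129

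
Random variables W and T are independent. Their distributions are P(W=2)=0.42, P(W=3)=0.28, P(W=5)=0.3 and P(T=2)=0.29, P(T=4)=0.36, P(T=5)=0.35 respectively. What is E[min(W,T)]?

2.7298

E[min(W,T)] = Σ_w Σ_t min(w,t) · P(W=w)P(T=t)
 = 2·0.1218 + 2·0.1512 + 2·0.147 + 2·0.0812 + 3·0.1008 + 3·0.098 + 2·0.087 + 4·0.108 + 5·0.105
 = 0.2436 + 0.3024 + 0.294 + 0.1624 + 0.3024 + 0.294 + 0.174 + 0.432 + 0.525
 = 2.7298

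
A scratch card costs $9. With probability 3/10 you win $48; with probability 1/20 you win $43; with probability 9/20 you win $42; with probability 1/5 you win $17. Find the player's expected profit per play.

E[payout] = 48·3/10 + 43·1/20 + 42·9/20 + 17·1/5
 = 72/5 + 43/20 + 189/10 + 17/5
 = 777/20
Net = 777/20 - 9 = 597/20

29.85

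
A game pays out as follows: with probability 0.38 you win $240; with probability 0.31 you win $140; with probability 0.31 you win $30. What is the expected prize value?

E[payout] = 240·0.38 + 140·0.31 + 30·0.31
 = 91.2 + 43.4 + 9.3
 = 143.9

143.9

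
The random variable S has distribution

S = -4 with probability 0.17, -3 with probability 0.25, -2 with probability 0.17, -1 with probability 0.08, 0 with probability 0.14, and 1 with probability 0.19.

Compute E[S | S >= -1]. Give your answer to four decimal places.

P(S >= -1) = 0.08 + 0.14 + 0.19 = 0.41.
E[S | S >= -1] = [(-1)·0.08 + 0·0.14 + 1·0.19] / 0.41
 = 0.11 / 0.41
 = 11/41

0.2683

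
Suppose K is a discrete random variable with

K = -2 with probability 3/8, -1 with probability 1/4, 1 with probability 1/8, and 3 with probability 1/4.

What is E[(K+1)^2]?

E[(K+1)^2] = Σ (k+1)^2·P(K=k)
 = 1·3/8 + 0·1/4 + 4·1/8 + 16·1/4
 = 3/8 + 0 + 1/2 + 4
 = 39/8

4.875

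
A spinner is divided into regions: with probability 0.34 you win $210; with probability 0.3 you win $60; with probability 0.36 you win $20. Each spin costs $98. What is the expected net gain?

E[payout] = 210·0.34 + 60·0.3 + 20·0.36
 = 71.4 + 18 + 7.2
 = 96.6
Net = 96.6 - 98 = -1.4

-1.4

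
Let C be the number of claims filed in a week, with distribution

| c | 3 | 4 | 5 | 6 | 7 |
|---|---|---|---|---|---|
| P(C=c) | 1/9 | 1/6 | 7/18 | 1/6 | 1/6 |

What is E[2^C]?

48

E[2^C] = Σ 2^c·P(C=c)
 = 8·1/9 + 16·1/6 + 32·7/18 + 64·1/6 + 128·1/6
 = 8/9 + 8/3 + 112/9 + 32/3 + 64/3
 = 48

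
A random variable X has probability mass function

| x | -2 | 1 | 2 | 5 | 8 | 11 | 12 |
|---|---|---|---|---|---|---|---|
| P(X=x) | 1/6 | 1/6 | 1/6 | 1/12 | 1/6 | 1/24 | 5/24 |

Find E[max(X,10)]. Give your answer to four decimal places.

E[max(X,10)] = Σ max(x,10)·P(X=x)
 = 10·1/6 + 10·1/6 + 10·1/6 + 10·1/12 + 10·1/6 + 11·1/24 + 12·5/24
 = 5/3 + 5/3 + 5/3 + 5/6 + 5/3 + 11/24 + 5/2
 = 251/24

10.4583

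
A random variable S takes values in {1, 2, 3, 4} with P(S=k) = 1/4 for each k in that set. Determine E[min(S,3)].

E[min(S,3)] = Σ min(s,3)·P(S=s)
 = 1·1/4 + 2·1/4 + 3·1/4 + 3·1/4
 = 1/4 + 1/2 + 3/4 + 3/4
 = 9/4

2.25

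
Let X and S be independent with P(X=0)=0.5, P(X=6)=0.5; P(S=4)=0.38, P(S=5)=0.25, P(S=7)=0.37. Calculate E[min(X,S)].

2.495

E[min(X,S)] = Σ_x Σ_s min(x,s) · P(X=x)P(S=s)
 = 0·0.19 + 0·0.125 + 0·0.185 + 4·0.19 + 5·0.125 + 6·0.185
 = 0 + 0 + 0 + 0.76 + 0.625 + 1.11
 = 2.495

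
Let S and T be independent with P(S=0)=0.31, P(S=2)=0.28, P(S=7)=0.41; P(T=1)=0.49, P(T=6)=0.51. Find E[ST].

E[ST] = Σ_s Σ_t st · P(S=s)P(T=t)
 = 0·0.1519 + 0·0.1581 + 2·0.1372 + 12·0.1428 + 7·0.2009 + 42·0.2091
 = 0 + 0 + 0.2744 + 1.7136 + 1.4063 + 8.7822
 = 12.1765

12.1765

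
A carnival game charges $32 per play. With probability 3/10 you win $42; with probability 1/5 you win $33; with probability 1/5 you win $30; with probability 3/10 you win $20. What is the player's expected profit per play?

-0.8

E[payout] = 42·3/10 + 33·1/5 + 30·1/5 + 20·3/10
 = 63/5 + 33/5 + 6 + 6
 = 156/5
Net = 156/5 - 32 = -4/5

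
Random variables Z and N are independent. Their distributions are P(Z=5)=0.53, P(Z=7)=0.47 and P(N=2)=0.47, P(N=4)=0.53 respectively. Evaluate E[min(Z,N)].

E[min(Z,N)] = Σ_z Σ_n min(z,n) · P(Z=z)P(N=n)
 = 2·0.2491 + 4·0.2809 + 2·0.2209 + 4·0.2491
 = 0.4982 + 1.1236 + 0.4418 + 0.9964
 = 3.06

3.06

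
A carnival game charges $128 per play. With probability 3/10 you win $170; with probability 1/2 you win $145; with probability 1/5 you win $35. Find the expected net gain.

2.5

E[payout] = 170·3/10 + 145·1/2 + 35·1/5
 = 51 + 145/2 + 7
 = 261/2
Net = 261/2 - 128 = 5/2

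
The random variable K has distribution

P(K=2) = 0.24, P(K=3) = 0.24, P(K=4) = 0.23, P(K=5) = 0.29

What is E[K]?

E[K] = Σ k·P(K=k)
 = 2·0.24 + 3·0.24 + 4·0.23 + 5·0.29
 = 0.48 + 0.72 + 0.92 + 1.45
 = 3.57

3.57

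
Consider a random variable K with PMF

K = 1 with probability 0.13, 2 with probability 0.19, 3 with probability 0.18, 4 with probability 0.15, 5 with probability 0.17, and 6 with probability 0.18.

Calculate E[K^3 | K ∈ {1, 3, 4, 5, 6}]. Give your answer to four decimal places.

P(K ∈ {1, 3, 4, 5, 6}) = 0.13 + 0.18 + 0.15 + 0.17 + 0.18 = 0.81.
E[K^3 | K ∈ {1, 3, 4, 5, 6}] = [1·0.13 + 27·0.18 + 64·0.15 + 125·0.17 + 216·0.18] / 0.81
 = 74.72 / 0.81
 = 7472/81

92.2469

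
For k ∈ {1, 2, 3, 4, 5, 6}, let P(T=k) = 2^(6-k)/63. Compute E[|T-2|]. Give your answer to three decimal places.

E[|T-2|] = Σ |t-2|·P(T=t)
 = 1·32/63 + 0·16/63 + 1·8/63 + 2·4/63 + 3·2/63 + 4·1/63
 = 32/63 + 0 + 8/63 + 8/63 + 2/21 + 4/63
 = 58/63

0.921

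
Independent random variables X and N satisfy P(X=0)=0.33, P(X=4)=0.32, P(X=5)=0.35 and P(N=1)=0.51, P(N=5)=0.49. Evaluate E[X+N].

E[X+N] = Σ_x Σ_n (x+n) · P(X=x)P(N=n)
 = 1·0.1683 + 5·0.1617 + 5·0.1632 + 9·0.1568 + 6·0.1785 + 10·0.1715
 = 0.1683 + 0.8085 + 0.816 + 1.4112 + 1.071 + 1.715
 = 5.99

5.99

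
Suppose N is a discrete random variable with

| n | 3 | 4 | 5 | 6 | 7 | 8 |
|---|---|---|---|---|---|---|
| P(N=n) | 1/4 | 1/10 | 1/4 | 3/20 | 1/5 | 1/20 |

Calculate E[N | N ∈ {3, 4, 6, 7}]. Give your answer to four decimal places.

P(N ∈ {3, 4, 6, 7}) = 1/4 + 1/10 + 3/20 + 1/5 = 7/10.
E[N | N ∈ {3, 4, 6, 7}] = [3·1/4 + 4·1/10 + 6·3/20 + 7·1/5] / (7/10)
 = 69/20 / (7/10)
 = 69/14

4.9286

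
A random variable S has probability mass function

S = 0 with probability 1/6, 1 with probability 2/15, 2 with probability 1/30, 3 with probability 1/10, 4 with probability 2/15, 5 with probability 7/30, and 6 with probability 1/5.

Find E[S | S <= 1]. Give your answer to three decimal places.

0.444

P(S <= 1) = 1/6 + 2/15 = 3/10.
E[S | S <= 1] = [0·1/6 + 1·2/15] / (3/10)
 = 2/15 / (3/10)
 = 4/9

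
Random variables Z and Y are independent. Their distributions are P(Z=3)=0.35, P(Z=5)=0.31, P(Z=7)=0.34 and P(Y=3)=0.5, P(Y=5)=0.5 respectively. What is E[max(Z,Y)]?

5.33

E[max(Z,Y)] = Σ_z Σ_y max(z,y) · P(Z=z)P(Y=y)
 = 3·0.175 + 5·0.175 + 5·0.155 + 5·0.155 + 7·0.17 + 7·0.17
 = 0.525 + 0.875 + 0.775 + 0.775 + 1.19 + 1.19
 = 5.33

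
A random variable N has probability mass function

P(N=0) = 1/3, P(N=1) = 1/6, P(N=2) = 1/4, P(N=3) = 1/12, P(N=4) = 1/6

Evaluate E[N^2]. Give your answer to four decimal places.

E[N^2] = Σ n^2·P(N=n)
 = 0·1/3 + 1·1/6 + 4·1/4 + 9·1/12 + 16·1/6
 = 0 + 1/6 + 1 + 3/4 + 8/3
 = 55/12

4.5833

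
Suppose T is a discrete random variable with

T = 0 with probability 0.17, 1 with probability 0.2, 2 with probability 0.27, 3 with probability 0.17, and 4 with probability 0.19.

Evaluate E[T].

E[T] = Σ t·P(T=t)
 = 0·0.17 + 1·0.2 + 2·0.27 + 3·0.17 + 4·0.19
 = 0 + 0.2 + 0.54 + 0.51 + 0.76
 = 2.01

2.01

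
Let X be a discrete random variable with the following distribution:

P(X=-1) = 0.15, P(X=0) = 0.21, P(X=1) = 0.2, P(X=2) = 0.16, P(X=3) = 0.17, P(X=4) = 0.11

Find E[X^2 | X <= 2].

1.375

P(X <= 2) = 0.15 + 0.21 + 0.2 + 0.16 = 0.72.
E[X^2 | X <= 2] = [1·0.15 + 0·0.21 + 1·0.2 + 4·0.16] / 0.72
 = 0.99 / 0.72
 = 11/8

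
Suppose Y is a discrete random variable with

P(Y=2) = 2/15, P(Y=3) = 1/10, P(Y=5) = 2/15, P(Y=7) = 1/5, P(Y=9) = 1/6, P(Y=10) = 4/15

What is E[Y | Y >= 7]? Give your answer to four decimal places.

P(Y >= 7) = 1/5 + 1/6 + 4/15 = 19/30.
E[Y | Y >= 7] = [7·1/5 + 9·1/6 + 10·4/15] / (19/30)
 = 167/30 / (19/30)
 = 167/19

8.7895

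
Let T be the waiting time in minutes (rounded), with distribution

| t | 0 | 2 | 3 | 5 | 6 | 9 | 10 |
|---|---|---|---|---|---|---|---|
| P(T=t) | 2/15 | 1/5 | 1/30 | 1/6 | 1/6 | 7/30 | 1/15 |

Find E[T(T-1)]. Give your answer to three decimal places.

E[T(T-1)] = Σ t(t-1)·P(T=t)
 = 0·2/15 + 2·1/5 + 6·1/30 + 20·1/6 + 30·1/6 + 72·7/30 + 90·1/15
 = 0 + 2/5 + 1/5 + 10/3 + 5 + 84/5 + 6
 = 476/15

31.733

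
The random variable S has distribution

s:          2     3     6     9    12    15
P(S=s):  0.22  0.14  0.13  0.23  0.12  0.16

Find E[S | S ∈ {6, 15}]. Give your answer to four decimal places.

P(S ∈ {6, 15}) = 0.13 + 0.16 = 0.29.
E[S | S ∈ {6, 15}] = [6·0.13 + 15·0.16] / 0.29
 = 3.18 / 0.29
 = 318/29

10.9655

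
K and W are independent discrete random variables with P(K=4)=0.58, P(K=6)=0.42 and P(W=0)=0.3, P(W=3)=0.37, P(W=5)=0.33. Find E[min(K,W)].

2.5686

E[min(K,W)] = Σ_k Σ_w min(k,w) · P(K=k)P(W=w)
 = 0·0.174 + 3·0.2146 + 4·0.1914 + 0·0.126 + 3·0.1554 + 5·0.1386
 = 0 + 0.6438 + 0.7656 + 0 + 0.4662 + 0.693
 = 2.5686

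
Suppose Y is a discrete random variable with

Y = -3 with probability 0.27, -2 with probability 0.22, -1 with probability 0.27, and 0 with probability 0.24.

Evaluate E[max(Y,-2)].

E[max(Y,-2)] = Σ max(y,-2)·P(Y=y)
 = (-2)·0.27 + (-2)·0.22 + (-1)·0.27 + 0·0.24
 = (-0.54) + (-0.44) + (-0.27) + 0
 = -1.25

-1.25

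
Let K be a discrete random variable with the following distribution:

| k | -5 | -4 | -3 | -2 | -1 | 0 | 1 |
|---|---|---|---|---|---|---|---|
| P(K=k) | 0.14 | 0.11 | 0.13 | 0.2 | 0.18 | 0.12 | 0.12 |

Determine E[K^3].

E[K^3] = Σ k^3·P(K=k)
 = (-125)·0.14 + (-64)·0.11 + (-27)·0.13 + (-8)·0.2 + (-1)·0.18 + 0·0.12 + 1·0.12
 = (-17.5) + (-7.04) + (-3.51) + (-1.6) + (-0.18) + 0 + 0.12
 = -29.71

-29.71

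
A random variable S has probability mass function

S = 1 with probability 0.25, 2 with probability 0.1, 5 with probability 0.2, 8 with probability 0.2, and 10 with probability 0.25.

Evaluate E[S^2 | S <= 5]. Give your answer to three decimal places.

P(S <= 5) = 0.25 + 0.1 + 0.2 = 0.55.
E[S^2 | S <= 5] = [1·0.25 + 4·0.1 + 25·0.2] / 0.55
 = 5.65 / 0.55
 = 113/11

10.273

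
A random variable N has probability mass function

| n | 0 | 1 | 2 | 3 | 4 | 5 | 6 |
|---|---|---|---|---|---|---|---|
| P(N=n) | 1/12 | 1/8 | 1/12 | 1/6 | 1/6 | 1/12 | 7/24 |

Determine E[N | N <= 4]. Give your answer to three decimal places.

2.333

P(N <= 4) = 1/12 + 1/8 + 1/12 + 1/6 + 1/6 = 5/8.
E[N | N <= 4] = [0·1/12 + 1·1/8 + 2·1/12 + 3·1/6 + 4·1/6] / (5/8)
 = 35/24 / (5/8)
 = 7/3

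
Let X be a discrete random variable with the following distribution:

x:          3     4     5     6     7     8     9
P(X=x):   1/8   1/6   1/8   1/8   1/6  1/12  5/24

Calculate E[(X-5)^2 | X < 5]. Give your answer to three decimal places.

2.286

P(X < 5) = 1/8 + 1/6 = 7/24.
E[(X-5)^2 | X < 5] = [4·1/8 + 1·1/6] / (7/24)
 = 2/3 / (7/24)
 = 16/7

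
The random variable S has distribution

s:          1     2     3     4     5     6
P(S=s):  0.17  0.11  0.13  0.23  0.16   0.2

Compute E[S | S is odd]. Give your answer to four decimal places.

2.9565

P(S is odd) = 0.17 + 0.13 + 0.16 = 0.46.
E[S | S is odd] = [1·0.17 + 3·0.13 + 5·0.16] / 0.46
 = 1.36 / 0.46
 = 68/23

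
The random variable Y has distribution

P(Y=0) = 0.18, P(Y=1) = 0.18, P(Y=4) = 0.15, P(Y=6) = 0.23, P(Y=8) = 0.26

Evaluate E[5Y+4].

E[5Y+4] = Σ (5y+4)·P(Y=y)
 = 4·0.18 + 9·0.18 + 24·0.15 + 34·0.23 + 44·0.26
 = 0.72 + 1.62 + 3.6 + 7.82 + 11.44
 = 25.2

25.2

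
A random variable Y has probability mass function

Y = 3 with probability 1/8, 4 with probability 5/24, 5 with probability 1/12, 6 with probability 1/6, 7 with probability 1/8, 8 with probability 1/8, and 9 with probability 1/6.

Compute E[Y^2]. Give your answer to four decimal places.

40.1667

E[Y^2] = Σ y^2·P(Y=y)
 = 9·1/8 + 16·5/24 + 25·1/12 + 36·1/6 + 49·1/8 + 64·1/8 + 81·1/6
 = 9/8 + 10/3 + 25/12 + 6 + 49/8 + 8 + 27/2
 = 241/6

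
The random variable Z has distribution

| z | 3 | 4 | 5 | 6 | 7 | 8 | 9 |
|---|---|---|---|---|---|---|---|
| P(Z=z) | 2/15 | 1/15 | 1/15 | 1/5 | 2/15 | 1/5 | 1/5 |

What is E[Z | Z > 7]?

P(Z > 7) = 1/5 + 1/5 = 2/5.
E[Z | Z > 7] = [8·1/5 + 9·1/5] / (2/5)
 = 17/5 / (2/5)
 = 17/2

8.5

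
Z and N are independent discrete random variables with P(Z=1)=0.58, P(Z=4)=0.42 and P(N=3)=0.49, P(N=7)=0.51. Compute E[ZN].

E[ZN] = Σ_z Σ_n zn · P(Z=z)P(N=n)
 = 3·0.2842 + 7·0.2958 + 12·0.2058 + 28·0.2142
 = 0.8526 + 2.0706 + 2.4696 + 5.9976
 = 11.3904

11.3904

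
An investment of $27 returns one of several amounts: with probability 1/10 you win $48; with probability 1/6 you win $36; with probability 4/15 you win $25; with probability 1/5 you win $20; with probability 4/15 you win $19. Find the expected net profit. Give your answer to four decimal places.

-0.4667

E[payout] = 48·1/10 + 36·1/6 + 25·4/15 + 20·1/5 + 19·4/15
 = 24/5 + 6 + 20/3 + 4 + 76/15
 = 398/15
Net = 398/15 - 27 = -7/15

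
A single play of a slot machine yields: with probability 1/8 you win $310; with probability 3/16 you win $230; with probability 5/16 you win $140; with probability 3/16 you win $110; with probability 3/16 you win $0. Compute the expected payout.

146.25

E[payout] = 310·1/8 + 230·3/16 + 140·5/16 + 110·3/16 + 0·3/16
 = 155/4 + 345/8 + 175/4 + 165/8 + 0
 = 585/4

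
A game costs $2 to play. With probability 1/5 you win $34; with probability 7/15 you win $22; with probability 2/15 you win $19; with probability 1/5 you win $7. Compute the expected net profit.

E[payout] = 34·1/5 + 22·7/15 + 19·2/15 + 7·1/5
 = 34/5 + 154/15 + 38/15 + 7/5
 = 21
Net = 21 - 2 = 19

19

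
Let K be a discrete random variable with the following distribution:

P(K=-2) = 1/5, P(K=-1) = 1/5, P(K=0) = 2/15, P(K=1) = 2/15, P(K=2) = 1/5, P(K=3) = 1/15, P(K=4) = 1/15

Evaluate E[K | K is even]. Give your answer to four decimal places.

P(K is even) = 1/5 + 2/15 + 1/5 + 1/15 = 3/5.
E[K | K is even] = [(-2)·1/5 + 0·2/15 + 2·1/5 + 4·1/15] / (3/5)
 = 4/15 / (3/5)
 = 4/9

0.4444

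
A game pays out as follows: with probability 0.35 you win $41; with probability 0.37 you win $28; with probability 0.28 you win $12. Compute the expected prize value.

E[payout] = 41·0.35 + 28·0.37 + 12·0.28
 = 14.35 + 10.36 + 3.36
 = 28.07

28.07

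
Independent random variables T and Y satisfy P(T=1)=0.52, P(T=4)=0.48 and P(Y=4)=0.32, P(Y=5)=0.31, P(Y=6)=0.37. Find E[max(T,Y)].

E[max(T,Y)] = Σ_t Σ_y max(t,y) · P(T=t)P(Y=y)
 = 4·0.1664 + 5·0.1612 + 6·0.1924 + 4·0.1536 + 5·0.1488 + 6·0.1776
 = 0.6656 + 0.806 + 1.1544 + 0.6144 + 0.744 + 1.0656
 = 5.05

5.05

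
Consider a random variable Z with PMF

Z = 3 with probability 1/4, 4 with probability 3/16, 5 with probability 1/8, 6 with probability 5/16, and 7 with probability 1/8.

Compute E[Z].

4.875

E[Z] = Σ z·P(Z=z)
 = 3·1/4 + 4·3/16 + 5·1/8 + 6·5/16 + 7·1/8
 = 3/4 + 3/4 + 5/8 + 15/8 + 7/8
 = 39/8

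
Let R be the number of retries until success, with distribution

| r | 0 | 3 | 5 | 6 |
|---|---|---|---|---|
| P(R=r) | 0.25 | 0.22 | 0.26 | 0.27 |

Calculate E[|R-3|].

E[|R-3|] = Σ |r-3|·P(R=r)
 = 3·0.25 + 0·0.22 + 2·0.26 + 3·0.27
 = 0.75 + 0 + 0.52 + 0.81
 = 2.08

2.08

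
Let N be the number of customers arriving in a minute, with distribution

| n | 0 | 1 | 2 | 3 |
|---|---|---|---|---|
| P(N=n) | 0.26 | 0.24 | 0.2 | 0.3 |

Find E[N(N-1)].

2.2

E[N(N-1)] = Σ n(n-1)·P(N=n)
 = 0·0.26 + 0·0.24 + 2·0.2 + 6·0.3
 = 0 + 0 + 0.4 + 1.8
 = 2.2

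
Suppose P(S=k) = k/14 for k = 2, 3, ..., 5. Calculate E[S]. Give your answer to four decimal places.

E[S] = Σ s·P(S=s)
 = 2·1/7 + 3·3/14 + 4·2/7 + 5·5/14
 = 2/7 + 9/14 + 8/7 + 25/14
 = 27/7

3.8571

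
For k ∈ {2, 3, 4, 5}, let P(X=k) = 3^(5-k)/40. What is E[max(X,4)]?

E[max(X,4)] = Σ max(x,4)·P(X=x)
 = 4·27/40 + 4·9/40 + 4·3/40 + 5·1/40
 = 27/10 + 9/10 + 3/10 + 1/8
 = 161/40

4.025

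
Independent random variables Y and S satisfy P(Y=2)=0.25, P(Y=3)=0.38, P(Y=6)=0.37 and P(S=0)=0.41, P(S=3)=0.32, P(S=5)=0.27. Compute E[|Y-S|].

2.5254

E[|Y-S|] = Σ_y Σ_s |y-s| · P(Y=y)P(S=s)
 = 2·0.1025 + 1·0.08 + 3·0.0675 + 3·0.1558 + 0·0.1216 + 2·0.1026 + 6·0.1517 + 3·0.1184 + 1·0.0999
 = 0.205 + 0.08 + 0.2025 + 0.4674 + 0 + 0.2052 + 0.9102 + 0.3552 + 0.0999
 = 2.5254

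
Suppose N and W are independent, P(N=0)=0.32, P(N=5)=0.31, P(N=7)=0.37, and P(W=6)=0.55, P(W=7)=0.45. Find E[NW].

26.703

E[NW] = Σ_n Σ_w nw · P(N=n)P(W=w)
 = 0·0.176 + 0·0.144 + 30·0.1705 + 35·0.1395 + 42·0.2035 + 49·0.1665
 = 0 + 0 + 5.115 + 4.8825 + 8.547 + 8.1585
 = 26.703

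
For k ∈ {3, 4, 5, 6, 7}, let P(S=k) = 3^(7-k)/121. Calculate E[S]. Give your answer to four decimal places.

E[S] = Σ s·P(S=s)
 = 3·81/121 + 4·27/121 + 5·9/121 + 6·3/121 + 7·1/121
 = 243/121 + 108/121 + 45/121 + 18/121 + 7/121
 = 421/121

3.4793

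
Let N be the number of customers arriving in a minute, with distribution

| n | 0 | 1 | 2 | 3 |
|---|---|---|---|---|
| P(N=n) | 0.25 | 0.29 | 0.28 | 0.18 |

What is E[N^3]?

7.39

E[N^3] = Σ n^3·P(N=n)
 = 0·0.25 + 1·0.29 + 8·0.28 + 27·0.18
 = 0 + 0.29 + 2.24 + 4.86
 = 7.39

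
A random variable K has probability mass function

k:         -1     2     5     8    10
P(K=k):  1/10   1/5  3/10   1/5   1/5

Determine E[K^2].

E[K^2] = Σ k^2·P(K=k)
 = 1·1/10 + 4·1/5 + 25·3/10 + 64·1/5 + 100·1/5
 = 1/10 + 4/5 + 15/2 + 64/5 + 20
 = 206/5

41.2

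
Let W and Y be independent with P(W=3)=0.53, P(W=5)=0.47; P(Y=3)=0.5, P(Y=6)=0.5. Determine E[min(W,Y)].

E[min(W,Y)] = Σ_w Σ_y min(w,y) · P(W=w)P(Y=y)
 = 3·0.265 + 3·0.265 + 3·0.235 + 5·0.235
 = 0.795 + 0.795 + 0.705 + 1.175
 = 3.47

3.47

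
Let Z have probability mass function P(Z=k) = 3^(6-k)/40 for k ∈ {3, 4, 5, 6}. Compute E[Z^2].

12.45

E[Z^2] = Σ z^2·P(Z=z)
 = 9·27/40 + 16·9/40 + 25·3/40 + 36·1/40
 = 243/40 + 18/5 + 15/8 + 9/10
 = 249/20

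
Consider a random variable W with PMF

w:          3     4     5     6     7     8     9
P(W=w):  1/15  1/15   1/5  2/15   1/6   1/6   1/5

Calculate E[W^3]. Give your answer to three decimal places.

348.167

E[W^3] = Σ w^3·P(W=w)
 = 27·1/15 + 64·1/15 + 125·1/5 + 216·2/15 + 343·1/6 + 512·1/6 + 729·1/5
 = 9/5 + 64/15 + 25 + 144/5 + 343/6 + 256/3 + 729/5
 = 2089/6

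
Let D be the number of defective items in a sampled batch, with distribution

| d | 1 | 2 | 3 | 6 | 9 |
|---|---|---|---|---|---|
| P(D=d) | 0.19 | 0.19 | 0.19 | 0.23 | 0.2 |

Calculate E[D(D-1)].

E[D(D-1)] = Σ d(d-1)·P(D=d)
 = 0·0.19 + 2·0.19 + 6·0.19 + 30·0.23 + 72·0.2
 = 0 + 0.38 + 1.14 + 6.9 + 14.4
 = 22.82

22.82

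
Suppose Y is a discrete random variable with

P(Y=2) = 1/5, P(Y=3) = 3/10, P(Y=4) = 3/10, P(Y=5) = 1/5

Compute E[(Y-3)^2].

E[(Y-3)^2] = Σ (y-3)^2·P(Y=y)
 = 1·1/5 + 0·3/10 + 1·3/10 + 4·1/5
 = 1/5 + 0 + 3/10 + 4/5
 = 13/10

1.3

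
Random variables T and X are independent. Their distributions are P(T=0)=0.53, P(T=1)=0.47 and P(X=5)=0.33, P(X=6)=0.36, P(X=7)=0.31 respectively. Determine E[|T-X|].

5.51

E[|T-X|] = Σ_t Σ_x |t-x| · P(T=t)P(X=x)
 = 5·0.1749 + 6·0.1908 + 7·0.1643 + 4·0.1551 + 5·0.1692 + 6·0.1457
 = 0.8745 + 1.1448 + 1.1501 + 0.6204 + 0.846 + 0.8742
 = 5.51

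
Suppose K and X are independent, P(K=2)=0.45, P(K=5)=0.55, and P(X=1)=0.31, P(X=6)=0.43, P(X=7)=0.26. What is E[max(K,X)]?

5.5315

E[max(K,X)] = Σ_k Σ_x max(k,x) · P(K=k)P(X=x)
 = 2·0.1395 + 6·0.1935 + 7·0.117 + 5·0.1705 + 6·0.2365 + 7·0.143
 = 0.279 + 1.161 + 0.819 + 0.8525 + 1.419 + 1.001
 = 5.5315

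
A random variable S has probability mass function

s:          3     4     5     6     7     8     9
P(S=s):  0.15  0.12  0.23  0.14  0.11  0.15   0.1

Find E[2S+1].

E[2S+1] = Σ (2s+1)·P(S=s)
 = 7·0.15 + 9·0.12 + 11·0.23 + 13·0.14 + 15·0.11 + 17·0.15 + 19·0.1
 = 1.05 + 1.08 + 2.53 + 1.82 + 1.65 + 2.55 + 1.9
 = 12.58

12.58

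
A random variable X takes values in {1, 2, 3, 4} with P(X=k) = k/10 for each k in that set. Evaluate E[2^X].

9.8

E[2^X] = Σ 2^x·P(X=x)
 = 2·1/10 + 4·1/5 + 8·3/10 + 16·2/5
 = 1/5 + 4/5 + 12/5 + 32/5
 = 49/5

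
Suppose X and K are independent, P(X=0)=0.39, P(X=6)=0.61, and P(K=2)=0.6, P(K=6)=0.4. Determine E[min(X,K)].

2.196

E[min(X,K)] = Σ_x Σ_k min(x,k) · P(X=x)P(K=k)
 = 0·0.234 + 0·0.156 + 2·0.366 + 6·0.244
 = 0 + 0 + 0.732 + 1.464
 = 2.196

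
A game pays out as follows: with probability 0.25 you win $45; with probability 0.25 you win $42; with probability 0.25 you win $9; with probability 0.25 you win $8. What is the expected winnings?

E[payout] = 45·0.25 + 42·0.25 + 9·0.25 + 8·0.25
 = 11.25 + 10.5 + 2.25 + 2
 = 26

26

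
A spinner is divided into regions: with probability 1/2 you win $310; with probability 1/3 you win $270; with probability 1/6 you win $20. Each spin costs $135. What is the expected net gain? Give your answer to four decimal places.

113.3333

E[payout] = 310·1/2 + 270·1/3 + 20·1/6
 = 155 + 90 + 10/3
 = 745/3
Net = 745/3 - 135 = 340/3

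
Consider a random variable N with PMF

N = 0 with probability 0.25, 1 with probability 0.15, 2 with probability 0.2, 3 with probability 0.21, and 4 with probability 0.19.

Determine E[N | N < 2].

P(N < 2) = 0.25 + 0.15 = 0.4.
E[N | N < 2] = [0·0.25 + 1·0.15] / 0.4
 = 0.15 / 0.4
 = 3/8

0.375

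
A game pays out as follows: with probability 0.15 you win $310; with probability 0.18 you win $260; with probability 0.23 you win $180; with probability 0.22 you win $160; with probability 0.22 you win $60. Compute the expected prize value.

183.1

E[payout] = 310·0.15 + 260·0.18 + 180·0.23 + 160·0.22 + 60·0.22
 = 46.5 + 46.8 + 41.4 + 35.2 + 13.2
 = 183.1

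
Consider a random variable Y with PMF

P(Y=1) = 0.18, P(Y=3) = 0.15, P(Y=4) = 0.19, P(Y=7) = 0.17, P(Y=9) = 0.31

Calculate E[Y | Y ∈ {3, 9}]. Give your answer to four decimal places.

P(Y ∈ {3, 9}) = 0.15 + 0.31 = 0.46.
E[Y | Y ∈ {3, 9}] = [3·0.15 + 9·0.31] / 0.46
 = 3.24 / 0.46
 = 162/23

7.0435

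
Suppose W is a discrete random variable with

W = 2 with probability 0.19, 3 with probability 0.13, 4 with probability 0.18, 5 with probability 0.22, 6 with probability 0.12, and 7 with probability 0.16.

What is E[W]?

4.43

E[W] = Σ w·P(W=w)
 = 2·0.19 + 3·0.13 + 4·0.18 + 5·0.22 + 6·0.12 + 7·0.16
 = 0.38 + 0.39 + 0.72 + 1.1 + 0.72 + 1.12
 = 4.43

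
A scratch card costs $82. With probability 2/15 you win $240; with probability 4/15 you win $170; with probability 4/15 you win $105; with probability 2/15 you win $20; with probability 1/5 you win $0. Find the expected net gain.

E[payout] = 240·2/15 + 170·4/15 + 105·4/15 + 20·2/15 + 0·1/5
 = 32 + 136/3 + 28 + 8/3 + 0
 = 108
Net = 108 - 82 = 26

26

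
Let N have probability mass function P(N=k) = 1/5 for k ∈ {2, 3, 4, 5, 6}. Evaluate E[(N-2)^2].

6

E[(N-2)^2] = Σ (n-2)^2·P(N=n)
 = 0·1/5 + 1·1/5 + 4·1/5 + 9·1/5 + 16·1/5
 = 0 + 1/5 + 4/5 + 9/5 + 16/5
 = 6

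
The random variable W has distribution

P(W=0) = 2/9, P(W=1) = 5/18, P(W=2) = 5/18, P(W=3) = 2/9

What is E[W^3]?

E[W^3] = Σ w^3·P(W=w)
 = 0·2/9 + 1·5/18 + 8·5/18 + 27·2/9
 = 0 + 5/18 + 20/9 + 6
 = 17/2

8.5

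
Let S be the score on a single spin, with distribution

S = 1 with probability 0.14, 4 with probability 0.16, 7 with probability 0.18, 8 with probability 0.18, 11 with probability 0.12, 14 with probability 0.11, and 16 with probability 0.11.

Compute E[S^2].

87.28

E[S^2] = Σ s^2·P(S=s)
 = 1·0.14 + 16·0.16 + 49·0.18 + 64·0.18 + 121·0.12 + 196·0.11 + 256·0.11
 = 0.14 + 2.56 + 8.82 + 11.52 + 14.52 + 21.56 + 28.16
 = 87.28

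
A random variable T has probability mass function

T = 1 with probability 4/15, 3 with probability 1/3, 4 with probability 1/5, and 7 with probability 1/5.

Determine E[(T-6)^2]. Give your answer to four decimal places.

E[(T-6)^2] = Σ (t-6)^2·P(T=t)
 = 25·4/15 + 9·1/3 + 4·1/5 + 1·1/5
 = 20/3 + 3 + 4/5 + 1/5
 = 32/3

10.6667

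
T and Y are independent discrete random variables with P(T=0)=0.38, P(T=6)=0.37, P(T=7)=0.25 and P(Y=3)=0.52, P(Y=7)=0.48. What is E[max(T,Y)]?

E[max(T,Y)] = Σ_t Σ_y max(t,y) · P(T=t)P(Y=y)
 = 3·0.1976 + 7·0.1824 + 6·0.1924 + 7·0.1776 + 7·0.13 + 7·0.12
 = 0.5928 + 1.2768 + 1.1544 + 1.2432 + 0.91 + 0.84
 = 6.0172

6.0172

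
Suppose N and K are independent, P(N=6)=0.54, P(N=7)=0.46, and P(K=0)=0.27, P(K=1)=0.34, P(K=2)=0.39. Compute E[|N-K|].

5.34

E[|N-K|] = Σ_n Σ_k |n-k| · P(N=n)P(K=k)
 = 6·0.1458 + 5·0.1836 + 4·0.2106 + 7·0.1242 + 6·0.1564 + 5·0.1794
 = 0.8748 + 0.918 + 0.8424 + 0.8694 + 0.9384 + 0.897
 = 5.34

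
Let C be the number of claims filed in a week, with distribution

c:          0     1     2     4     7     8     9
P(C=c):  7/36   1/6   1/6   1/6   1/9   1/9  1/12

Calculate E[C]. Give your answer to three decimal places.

E[C] = Σ c·P(C=c)
 = 0·7/36 + 1·1/6 + 2·1/6 + 4·1/6 + 7·1/9 + 8·1/9 + 9·1/12
 = 0 + 1/6 + 1/3 + 2/3 + 7/9 + 8/9 + 3/4
 = 43/12

3.583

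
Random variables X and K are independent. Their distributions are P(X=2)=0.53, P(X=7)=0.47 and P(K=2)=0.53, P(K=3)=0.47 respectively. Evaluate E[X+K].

6.82

E[X+K] = Σ_x Σ_k (x+k) · P(X=x)P(K=k)
 = 4·0.2809 + 5·0.2491 + 9·0.2491 + 10·0.2209
 = 1.1236 + 1.2455 + 2.2419 + 2.209
 = 6.82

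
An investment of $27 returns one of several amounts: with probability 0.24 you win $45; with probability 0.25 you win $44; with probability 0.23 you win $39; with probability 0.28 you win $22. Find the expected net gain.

E[payout] = 45·0.24 + 44·0.25 + 39·0.23 + 22·0.28
 = 10.8 + 11 + 8.97 + 6.16
 = 36.93
Net = 36.93 - 27 = 9.93

9.93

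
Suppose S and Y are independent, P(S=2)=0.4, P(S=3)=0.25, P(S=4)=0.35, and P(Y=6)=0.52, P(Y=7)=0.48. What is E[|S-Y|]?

E[|S-Y|] = Σ_s Σ_y |s-y| · P(S=s)P(Y=y)
 = 4·0.208 + 5·0.192 + 3·0.13 + 4·0.12 + 2·0.182 + 3·0.168
 = 0.832 + 0.96 + 0.39 + 0.48 + 0.364 + 0.504
 = 3.53

3.53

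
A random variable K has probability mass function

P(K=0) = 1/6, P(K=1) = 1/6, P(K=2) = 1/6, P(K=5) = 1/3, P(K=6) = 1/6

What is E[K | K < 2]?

P(K < 2) = 1/6 + 1/6 = 1/3.
E[K | K < 2] = [0·1/6 + 1·1/6] / (1/3)
 = 1/6 / (1/3)
 = 1/2

0.5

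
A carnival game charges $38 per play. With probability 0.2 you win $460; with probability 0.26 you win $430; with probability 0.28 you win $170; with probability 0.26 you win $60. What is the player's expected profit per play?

229

E[payout] = 460·0.2 + 430·0.26 + 170·0.28 + 60·0.26
 = 92 + 111.8 + 47.6 + 15.6
 = 267
Net = 267 - 38 = 229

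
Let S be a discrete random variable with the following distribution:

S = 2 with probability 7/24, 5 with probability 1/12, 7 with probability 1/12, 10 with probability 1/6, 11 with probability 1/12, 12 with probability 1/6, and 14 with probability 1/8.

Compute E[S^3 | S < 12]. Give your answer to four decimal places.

P(S < 12) = 7/24 + 1/12 + 1/12 + 1/6 + 1/12 = 17/24.
E[S^3 | S < 12] = [8·7/24 + 125·1/12 + 343·1/12 + 1000·1/6 + 1331·1/12] / (17/24)
 = 3827/12 / (17/24)
 = 7654/17

450.2353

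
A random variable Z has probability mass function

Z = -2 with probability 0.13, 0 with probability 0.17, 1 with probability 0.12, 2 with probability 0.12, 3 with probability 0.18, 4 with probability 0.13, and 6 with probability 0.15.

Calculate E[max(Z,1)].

2.62

E[max(Z,1)] = Σ max(z,1)·P(Z=z)
 = 1·0.13 + 1·0.17 + 1·0.12 + 2·0.12 + 3·0.18 + 4·0.13 + 6·0.15
 = 0.13 + 0.17 + 0.12 + 0.24 + 0.54 + 0.52 + 0.9
 = 2.62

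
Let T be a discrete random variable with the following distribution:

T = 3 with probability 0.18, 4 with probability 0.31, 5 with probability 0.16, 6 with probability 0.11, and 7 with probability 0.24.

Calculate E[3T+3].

E[3T+3] = Σ (3t+3)·P(T=t)
 = 12·0.18 + 15·0.31 + 18·0.16 + 21·0.11 + 24·0.24
 = 2.16 + 4.65 + 2.88 + 2.31 + 5.76
 = 17.76

17.76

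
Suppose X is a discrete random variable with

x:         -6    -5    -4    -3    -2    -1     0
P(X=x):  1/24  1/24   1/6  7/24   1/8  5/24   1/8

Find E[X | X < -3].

-4.5

P(X < -3) = 1/24 + 1/24 + 1/6 = 1/4.
E[X | X < -3] = [(-6)·1/24 + (-5)·1/24 + (-4)·1/6] / (1/4)
 = -9/8 / (1/4)
 = -9/2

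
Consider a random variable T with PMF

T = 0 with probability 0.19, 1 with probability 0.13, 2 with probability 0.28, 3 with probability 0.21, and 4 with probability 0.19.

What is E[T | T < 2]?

P(T < 2) = 0.19 + 0.13 = 0.32.
E[T | T < 2] = [0·0.19 + 1·0.13] / 0.32
 = 0.13 / 0.32
 = 13/32

0.40625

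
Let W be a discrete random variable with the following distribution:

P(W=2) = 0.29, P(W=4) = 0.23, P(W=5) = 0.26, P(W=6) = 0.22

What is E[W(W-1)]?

E[W(W-1)] = Σ w(w-1)·P(W=w)
 = 2·0.29 + 12·0.23 + 20·0.26 + 30·0.22
 = 0.58 + 2.76 + 5.2 + 6.6
 = 15.14

15.14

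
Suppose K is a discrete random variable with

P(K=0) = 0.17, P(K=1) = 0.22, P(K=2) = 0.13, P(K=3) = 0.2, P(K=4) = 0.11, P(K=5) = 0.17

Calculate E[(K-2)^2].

E[(K-2)^2] = Σ (k-2)^2·P(K=k)
 = 4·0.17 + 1·0.22 + 0·0.13 + 1·0.2 + 4·0.11 + 9·0.17
 = 0.68 + 0.22 + 0 + 0.2 + 0.44 + 1.53
 = 3.07

3.07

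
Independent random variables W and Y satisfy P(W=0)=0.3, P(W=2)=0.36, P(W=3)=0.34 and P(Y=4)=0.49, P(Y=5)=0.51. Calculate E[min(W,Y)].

1.74

E[min(W,Y)] = Σ_w Σ_y min(w,y) · P(W=w)P(Y=y)
 = 0·0.147 + 0·0.153 + 2·0.1764 + 2·0.1836 + 3·0.1666 + 3·0.1734
 = 0 + 0 + 0.3528 + 0.3672 + 0.4998 + 0.5202
 = 1.74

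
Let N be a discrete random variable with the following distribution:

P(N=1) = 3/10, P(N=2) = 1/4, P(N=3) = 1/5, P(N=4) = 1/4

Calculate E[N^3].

E[N^3] = Σ n^3·P(N=n)
 = 1·3/10 + 8·1/4 + 27·1/5 + 64·1/4
 = 3/10 + 2 + 27/5 + 16
 = 237/10

23.7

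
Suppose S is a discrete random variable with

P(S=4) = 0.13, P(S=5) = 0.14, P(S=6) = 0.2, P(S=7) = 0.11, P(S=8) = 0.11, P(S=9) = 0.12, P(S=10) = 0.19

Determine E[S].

E[S] = Σ s·P(S=s)
 = 4·0.13 + 5·0.14 + 6·0.2 + 7·0.11 + 8·0.11 + 9·0.12 + 10·0.19
 = 0.52 + 0.7 + 1.2 + 0.77 + 0.88 + 1.08 + 1.9
 = 7.05

7.05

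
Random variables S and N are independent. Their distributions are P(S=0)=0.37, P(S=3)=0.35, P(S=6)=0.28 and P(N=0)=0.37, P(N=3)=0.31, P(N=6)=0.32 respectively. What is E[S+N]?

5.58

E[S+N] = Σ_s Σ_n (s+n) · P(S=s)P(N=n)
 = 0·0.1369 + 3·0.1147 + 6·0.1184 + 3·0.1295 + 6·0.1085 + 9·0.112 + 6·0.1036 + 9·0.0868 + 12·0.0896
 = 0 + 0.3441 + 0.7104 + 0.3885 + 0.651 + 1.008 + 0.6216 + 0.7812 + 1.0752
 = 5.58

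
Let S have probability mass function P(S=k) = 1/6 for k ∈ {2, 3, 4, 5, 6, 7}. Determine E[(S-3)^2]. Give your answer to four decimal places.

E[(S-3)^2] = Σ (s-3)^2·P(S=s)
 = 1·1/6 + 0·1/6 + 1·1/6 + 4·1/6 + 9·1/6 + 16·1/6
 = 1/6 + 0 + 1/6 + 2/3 + 3/2 + 8/3
 = 31/6

5.1667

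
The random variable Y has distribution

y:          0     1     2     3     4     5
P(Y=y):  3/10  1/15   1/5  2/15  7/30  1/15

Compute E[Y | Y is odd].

3

P(Y is odd) = 1/15 + 2/15 + 1/15 = 4/15.
E[Y | Y is odd] = [1·1/15 + 3·2/15 + 5·1/15] / (4/15)
 = 4/5 / (4/15)
 = 3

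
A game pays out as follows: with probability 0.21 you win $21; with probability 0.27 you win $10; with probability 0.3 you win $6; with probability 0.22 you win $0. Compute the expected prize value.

8.91

E[payout] = 21·0.21 + 10·0.27 + 6·0.3 + 0·0.22
 = 4.41 + 2.7 + 1.8 + 0
 = 8.91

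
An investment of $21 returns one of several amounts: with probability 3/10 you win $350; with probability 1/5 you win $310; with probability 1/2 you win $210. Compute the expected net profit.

251

E[payout] = 350·3/10 + 310·1/5 + 210·1/2
 = 105 + 62 + 105
 = 272
Net = 272 - 21 = 251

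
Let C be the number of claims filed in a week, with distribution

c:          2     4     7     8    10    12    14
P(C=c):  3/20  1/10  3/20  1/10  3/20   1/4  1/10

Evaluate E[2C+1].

E[2C+1] = Σ (2c+1)·P(C=c)
 = 5·3/20 + 9·1/10 + 15·3/20 + 17·1/10 + 21·3/20 + 25·1/4 + 29·1/10
 = 3/4 + 9/10 + 9/4 + 17/10 + 63/20 + 25/4 + 29/10
 = 179/10

17.9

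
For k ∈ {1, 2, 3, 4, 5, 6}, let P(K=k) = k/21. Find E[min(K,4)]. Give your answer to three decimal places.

3.524

E[min(K,4)] = Σ min(k,4)·P(K=k)
 = 1·1/21 + 2·2/21 + 3·1/7 + 4·4/21 + 4·5/21 + 4·2/7
 = 1/21 + 4/21 + 3/7 + 16/21 + 20/21 + 8/7
 = 74/21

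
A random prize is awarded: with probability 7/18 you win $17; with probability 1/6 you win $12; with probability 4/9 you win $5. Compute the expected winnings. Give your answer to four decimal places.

E[payout] = 17·7/18 + 12·1/6 + 5·4/9
 = 119/18 + 2 + 20/9
 = 65/6

10.8333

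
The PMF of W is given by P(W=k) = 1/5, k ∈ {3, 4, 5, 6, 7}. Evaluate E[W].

E[W] = Σ w·P(W=w)
 = 3·1/5 + 4·1/5 + 5·1/5 + 6·1/5 + 7·1/5
 = 3/5 + 4/5 + 1 + 6/5 + 7/5
 = 5

5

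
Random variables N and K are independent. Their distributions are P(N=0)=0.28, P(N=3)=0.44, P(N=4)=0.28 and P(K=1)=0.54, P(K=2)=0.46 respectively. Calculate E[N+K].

3.9

E[N+K] = Σ_n Σ_k (n+k) · P(N=n)P(K=k)
 = 1·0.1512 + 2·0.1288 + 4·0.2376 + 5·0.2024 + 5·0.1512 + 6·0.1288
 = 0.1512 + 0.2576 + 0.9504 + 1.012 + 0.756 + 0.7728
 = 3.9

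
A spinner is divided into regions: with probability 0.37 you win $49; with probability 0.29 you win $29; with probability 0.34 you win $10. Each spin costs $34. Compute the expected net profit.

E[payout] = 49·0.37 + 29·0.29 + 10·0.34
 = 18.13 + 8.41 + 3.4
 = 29.94
Net = 29.94 - 34 = -4.06

-4.06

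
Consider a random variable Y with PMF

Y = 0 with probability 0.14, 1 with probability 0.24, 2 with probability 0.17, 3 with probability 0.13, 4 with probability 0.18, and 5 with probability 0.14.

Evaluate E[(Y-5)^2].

9.57

E[(Y-5)^2] = Σ (y-5)^2·P(Y=y)
 = 25·0.14 + 16·0.24 + 9·0.17 + 4·0.13 + 1·0.18 + 0·0.14
 = 3.5 + 3.84 + 1.53 + 0.52 + 0.18 + 0
 = 9.57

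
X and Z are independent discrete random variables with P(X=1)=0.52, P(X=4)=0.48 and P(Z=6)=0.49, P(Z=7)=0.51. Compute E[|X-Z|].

4.07

E[|X-Z|] = Σ_x Σ_z |x-z| · P(X=x)P(Z=z)
 = 5·0.2548 + 6·0.2652 + 2·0.2352 + 3·0.2448
 = 1.274 + 1.5912 + 0.4704 + 0.7344
 = 4.07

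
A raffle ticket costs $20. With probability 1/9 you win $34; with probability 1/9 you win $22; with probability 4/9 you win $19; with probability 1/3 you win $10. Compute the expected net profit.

-2

E[payout] = 34·1/9 + 22·1/9 + 19·4/9 + 10·1/3
 = 34/9 + 22/9 + 76/9 + 10/3
 = 18
Net = 18 - 20 = -2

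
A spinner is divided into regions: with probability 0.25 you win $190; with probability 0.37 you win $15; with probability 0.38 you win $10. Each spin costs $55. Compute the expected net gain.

1.85

E[payout] = 190·0.25 + 15·0.37 + 10·0.38
 = 47.5 + 5.55 + 3.8
 = 56.85
Net = 56.85 - 55 = 1.85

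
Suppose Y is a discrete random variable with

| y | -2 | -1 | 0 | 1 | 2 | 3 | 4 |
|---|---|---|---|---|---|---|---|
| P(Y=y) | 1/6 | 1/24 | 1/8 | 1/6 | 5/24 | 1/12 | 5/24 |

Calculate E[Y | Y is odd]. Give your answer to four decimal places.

P(Y is odd) = 1/24 + 1/6 + 1/12 = 7/24.
E[Y | Y is odd] = [(-1)·1/24 + 1·1/6 + 3·1/12] / (7/24)
 = 3/8 / (7/24)
 = 9/7

1.2857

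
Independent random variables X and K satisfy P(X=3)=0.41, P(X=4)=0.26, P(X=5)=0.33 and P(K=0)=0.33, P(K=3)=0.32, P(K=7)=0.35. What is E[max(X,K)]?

E[max(X,K)] = Σ_x Σ_k max(x,k) · P(X=x)P(K=k)
 = 3·0.1353 + 3·0.1312 + 7·0.1435 + 4·0.0858 + 4·0.0832 + 7·0.091 + 5·0.1089 + 5·0.1056 + 7·0.1155
 = 0.4059 + 0.3936 + 1.0045 + 0.3432 + 0.3328 + 0.637 + 0.5445 + 0.528 + 0.8085
 = 4.998

4.998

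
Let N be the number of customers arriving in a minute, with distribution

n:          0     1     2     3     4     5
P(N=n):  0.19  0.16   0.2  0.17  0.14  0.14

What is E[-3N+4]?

E[-3N+4] = Σ (-3n+4)·P(N=n)
 = 4·0.19 + 1·0.16 + (-2)·0.2 + (-5)·0.17 + (-8)·0.14 + (-11)·0.14
 = 0.76 + 0.16 + (-0.4) + (-0.85) + (-1.12) + (-1.54)
 = -2.99

-2.99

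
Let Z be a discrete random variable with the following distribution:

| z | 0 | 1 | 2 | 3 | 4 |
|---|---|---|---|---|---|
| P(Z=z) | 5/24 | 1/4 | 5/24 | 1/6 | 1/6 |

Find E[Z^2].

E[Z^2] = Σ z^2·P(Z=z)
 = 0·5/24 + 1·1/4 + 4·5/24 + 9·1/6 + 16·1/6
 = 0 + 1/4 + 5/6 + 3/2 + 8/3
 = 21/4

5.25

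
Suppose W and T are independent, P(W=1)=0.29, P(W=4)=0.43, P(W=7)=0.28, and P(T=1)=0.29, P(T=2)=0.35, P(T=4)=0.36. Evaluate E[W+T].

E[W+T] = Σ_w Σ_t (w+t) · P(W=w)P(T=t)
 = 2·0.0841 + 3·0.1015 + 5·0.1044 + 5·0.1247 + 6·0.1505 + 8·0.1548 + 8·0.0812 + 9·0.098 + 11·0.1008
 = 0.1682 + 0.3045 + 0.522 + 0.6235 + 0.903 + 1.2384 + 0.6496 + 0.882 + 1.1088
 = 6.4

6.4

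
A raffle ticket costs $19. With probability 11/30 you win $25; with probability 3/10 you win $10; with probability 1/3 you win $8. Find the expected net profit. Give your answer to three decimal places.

-4.167

E[payout] = 25·11/30 + 10·3/10 + 8·1/3
 = 55/6 + 3 + 8/3
 = 89/6
Net = 89/6 - 19 = -25/6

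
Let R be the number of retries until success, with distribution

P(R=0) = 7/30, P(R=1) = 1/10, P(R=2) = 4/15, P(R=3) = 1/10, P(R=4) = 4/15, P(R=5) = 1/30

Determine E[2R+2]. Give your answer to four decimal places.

6.3333

E[2R+2] = Σ (2r+2)·P(R=r)
 = 2·7/30 + 4·1/10 + 6·4/15 + 8·1/10 + 10·4/15 + 12·1/30
 = 7/15 + 2/5 + 8/5 + 4/5 + 8/3 + 2/5
 = 19/3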